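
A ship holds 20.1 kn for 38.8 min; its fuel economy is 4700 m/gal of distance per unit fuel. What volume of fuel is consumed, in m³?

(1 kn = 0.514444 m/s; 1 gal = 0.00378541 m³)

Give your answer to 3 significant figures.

20.1 kn → 10.3403 m/s
38.8 min → 2328 s
d = v × t = 10.3403 × 2328 = 24072.2 m
4700 m/gal → 1.24161×10⁶ m/m³
V = d / (distance per unit fuel) = 24072.2 / 1.24161×10⁶ = 0.0193879 m³

0.0194 m³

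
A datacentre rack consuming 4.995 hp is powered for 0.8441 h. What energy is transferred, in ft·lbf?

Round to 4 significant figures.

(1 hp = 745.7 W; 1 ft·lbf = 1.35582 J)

8.348×10⁶ ft·lbf

4.995 hp × 745.7 → 3724.77 W
0.8441 h × 3600 → 3038.76 s
E = P × t = 3724.77 W × 3038.76 s = 1.13187×10⁷ J
1.13187×10⁷ J ÷ (1.35582 J/ft·lbf) = 8.34823×10⁶ ft·lbf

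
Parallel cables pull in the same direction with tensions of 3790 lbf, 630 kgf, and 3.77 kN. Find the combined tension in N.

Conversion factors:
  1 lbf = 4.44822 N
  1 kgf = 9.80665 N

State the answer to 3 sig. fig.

3790 lbf × 4.44822 = 16858.8 N
630 kgf × 9.80665 = 6178.19 N
3.77 kN × 1000 = 3770 N
Combined: 16858.8 + 6178.19 + 3770 = 26807 N

2.68×10⁴ N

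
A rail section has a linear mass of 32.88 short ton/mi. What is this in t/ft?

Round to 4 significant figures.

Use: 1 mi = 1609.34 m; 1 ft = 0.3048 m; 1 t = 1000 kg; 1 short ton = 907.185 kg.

0.005649 t/ft

32.88 short ton/mi × 907.185 kg/short ton ÷ 1609.34 m/mi = 18.5345 kg/m
18.5345 kg/m ÷ 1000 kg/t × 0.3048 m/ft = 0.00564932 t/ft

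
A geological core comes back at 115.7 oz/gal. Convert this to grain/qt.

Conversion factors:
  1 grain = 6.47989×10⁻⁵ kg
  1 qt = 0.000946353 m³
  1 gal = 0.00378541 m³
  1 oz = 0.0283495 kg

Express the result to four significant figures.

115.7 oz/gal × 0.0283495 kg/oz ÷ 0.00378541 m³/gal = 866.495 kg/m³
866.495 kg/m³ ÷ 6.47989×10⁻⁵ kg/grain × 0.000946353 m³/qt = 12654.7 grain/qt

1.265×10⁴ grain/qt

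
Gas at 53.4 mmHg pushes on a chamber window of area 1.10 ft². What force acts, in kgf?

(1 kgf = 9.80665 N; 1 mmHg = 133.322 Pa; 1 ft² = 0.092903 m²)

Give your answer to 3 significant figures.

74.2 kgf

53.4 mmHg × 133.322 = 7119.39 Pa
1.10 ft² × 0.092903 = 0.102193 m²
F = P × A = 7119.39 Pa × 0.102193 m² = 727.552 N
727.552 N ÷ (9.80665 N/kgf) = 74.1897 kgf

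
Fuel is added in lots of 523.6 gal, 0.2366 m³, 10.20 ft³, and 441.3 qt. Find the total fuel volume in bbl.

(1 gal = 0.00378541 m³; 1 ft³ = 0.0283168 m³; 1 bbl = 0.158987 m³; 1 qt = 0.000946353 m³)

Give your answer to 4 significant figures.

523.6 gal × 0.00378541 = 1.98204 m³
0.2366 m³ (already m³)
10.20 ft³ × 0.0283168 = 0.288831 m³
441.3 qt × 0.000946353 = 0.417626 m³
Sum: 1.98204 + 0.2366 + 0.288831 + 0.417626 = 2.9251 m³
In bbl: 2.9251 / 0.158987 = 18.3984 bbl

18.40 bbl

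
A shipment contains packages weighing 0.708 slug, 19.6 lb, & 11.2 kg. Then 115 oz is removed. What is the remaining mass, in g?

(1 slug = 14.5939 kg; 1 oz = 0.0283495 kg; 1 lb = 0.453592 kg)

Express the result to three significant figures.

0.708 slug × 14.5939 = 10.3325 kg
19.6 lb × 0.453592 = 8.8904 kg
11.2 kg (already kg)
115 oz × 0.0283495 = 3.26019 kg
Result: 10.3325 + 8.8904 + 11.2 − 3.26019 = 27.1627 kg
In g: 27.1627 / 0.001 = 27162.7 g

2.72×10⁴ g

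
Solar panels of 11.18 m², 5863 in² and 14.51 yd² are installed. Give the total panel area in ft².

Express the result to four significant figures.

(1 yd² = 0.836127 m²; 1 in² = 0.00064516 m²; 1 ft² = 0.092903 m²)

291.6 ft²

11.18 m² (already m²)
5863 in² × 0.00064516 = 3.78257 m²
14.51 yd² × 0.836127 = 12.1322 m²
Total: 11.18 + 3.78257 + 12.1322 = 27.0948 m²
In ft²: 27.0948 / 0.092903 = 291.646 ft²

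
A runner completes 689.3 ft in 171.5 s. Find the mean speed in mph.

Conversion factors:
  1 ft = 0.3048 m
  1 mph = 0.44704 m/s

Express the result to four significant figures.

2.740 mph

689.3 ft × 0.3048 = 210.099 m
v = d / t = 210.099 m / 171.5 s = 1.22507 m/s
1.22507 m/s ÷ (0.44704 m/s/mph) = 2.7404 mph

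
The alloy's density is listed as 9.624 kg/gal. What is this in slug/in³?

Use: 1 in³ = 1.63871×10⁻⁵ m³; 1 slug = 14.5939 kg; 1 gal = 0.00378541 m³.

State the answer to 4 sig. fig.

0.002855 slug/in³

9.624 kg/gal ÷ 0.00378541 m³/gal = 2542.39 kg/m³
2542.39 kg/m³ ÷ 14.5939 kg/slug × 1.63871×10⁻⁵ m³/in³ = 0.00285478 slug/in³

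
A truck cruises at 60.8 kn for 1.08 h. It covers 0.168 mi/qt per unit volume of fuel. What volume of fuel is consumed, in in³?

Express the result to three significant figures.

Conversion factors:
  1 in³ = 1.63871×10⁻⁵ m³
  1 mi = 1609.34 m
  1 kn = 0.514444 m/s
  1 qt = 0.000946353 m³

2.60×10⁴ in³

60.8 kn → 31.2782 m/s
1.08 h → 3888 s
d = v × t = 31.2782 × 3888 = 121610 m
0.168 mi/qt → 285696 m/m³
V = d / (distance per unit fuel) = 121610 / 285696 = 0.425662 m³
In in³: 0.425662 / 1.63871×10⁻⁵ = 25975.4 in³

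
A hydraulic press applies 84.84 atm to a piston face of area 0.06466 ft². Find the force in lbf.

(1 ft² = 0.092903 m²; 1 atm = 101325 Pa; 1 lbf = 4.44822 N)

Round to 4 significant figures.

1.161×10⁴ lbf

84.84 atm × 101325 → 8.59641×10⁶ Pa
0.06466 ft² × 0.092903 → 0.00600711 m²
F = P × A = 8.59641×10⁶ Pa × 0.00600711 m² = 51639.6 N
51639.6 N ÷ (4.44822 N/lbf) = 11609 lbf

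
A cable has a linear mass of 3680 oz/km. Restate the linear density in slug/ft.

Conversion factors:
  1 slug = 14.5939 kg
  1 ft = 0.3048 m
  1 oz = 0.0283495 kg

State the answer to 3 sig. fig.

0.00218 slug/ft

3680 oz/km × 0.0283495 kg/oz ÷ 1000 m/km = 0.104326 kg/m
0.104326 kg/m ÷ 14.5939 kg/slug × 0.3048 m/ft = 0.00217889 slug/ft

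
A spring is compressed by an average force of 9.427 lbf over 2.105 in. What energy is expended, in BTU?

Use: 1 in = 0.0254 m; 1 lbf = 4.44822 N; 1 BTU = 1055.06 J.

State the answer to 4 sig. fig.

9.427 lbf × 4.44822 = 41.9334 N
2.105 in × 0.0254 = 0.053467 m
W = F × d = 41.9334 N × 0.053467 m = 2.24205 J
2.24205 J ÷ (1055.06 J/BTU) = 0.00212505 BTU

0.002125 BTU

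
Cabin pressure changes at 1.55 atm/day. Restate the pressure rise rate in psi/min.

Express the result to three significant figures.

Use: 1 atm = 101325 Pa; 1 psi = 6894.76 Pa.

0.0158 psi/min

1.55 atm/day × 101325 Pa/atm ÷ 86400 s/day = 1.81775 Pa/s
1.81775 Pa/s ÷ 6894.76 Pa/psi × 60 s/min = 0.0158185 psi/min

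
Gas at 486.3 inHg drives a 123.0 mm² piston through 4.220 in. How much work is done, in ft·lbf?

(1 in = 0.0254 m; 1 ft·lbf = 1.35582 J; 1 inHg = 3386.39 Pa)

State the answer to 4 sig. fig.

16.01 ft·lbf

486.3 inHg → 1.6468×10⁶ Pa
123.0 mm² → 1.23×10⁻⁴ m²
F = P × A = 1.6468×10⁶ × 1.23×10⁻⁴ = 202.556 N
4.220 in → 0.107188 m
W = F × d = 202.556 × 0.107188 = 21.7116 J
In ft·lbf: 21.7116 / 1.35582 = 16.0136 ft·lbf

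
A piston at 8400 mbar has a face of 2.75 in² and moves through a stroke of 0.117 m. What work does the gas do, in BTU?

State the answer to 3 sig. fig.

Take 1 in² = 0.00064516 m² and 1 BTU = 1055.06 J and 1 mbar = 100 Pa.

0.165 BTU

8400 mbar → 840000 Pa
2.75 in² → 0.00177419 m²
F = P × A = 840000 × 0.00177419 = 1490.32 N
W = F × d = 1490.32 × 0.117 = 174.367 J
In BTU: 174.367 / 1055.06 = 0.165267 BTU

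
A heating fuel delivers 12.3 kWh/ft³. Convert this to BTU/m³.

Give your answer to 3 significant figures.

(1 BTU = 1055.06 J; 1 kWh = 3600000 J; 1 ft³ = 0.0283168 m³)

1.48×10⁶ BTU/m³

12.3 kWh/ft³ × 3600000 J/kWh ÷ 0.0283168 m³/ft³ = 1.56374×10⁹ J/m³
1.56374×10⁹ J/m³ ÷ 1055.06 J/BTU = 1.48213×10⁶ BTU/m³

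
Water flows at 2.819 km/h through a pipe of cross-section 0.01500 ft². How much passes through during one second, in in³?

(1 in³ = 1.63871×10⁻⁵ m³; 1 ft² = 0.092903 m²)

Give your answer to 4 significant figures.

66.59 in³

2.819 km/h × (1/3.6) → 0.783056 m/s
0.01500 ft² × 0.092903 → 0.00139354 m²
V = v × A × t = 0.783056 m/s × 0.00139354 m² × 1 s = 0.00109122 m³
0.00109122 m³ ÷ (1.63871×10⁻⁵ m³/in³) = 66.5902 in³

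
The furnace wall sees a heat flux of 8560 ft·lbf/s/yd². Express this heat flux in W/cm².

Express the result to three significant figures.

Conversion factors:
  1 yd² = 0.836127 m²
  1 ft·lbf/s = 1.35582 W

1.39 W/cm²

8560 ft·lbf/s/yd² × 1.35582 W/ft·lbf/s ÷ 0.836127 m²/yd² = 13880.5 W/m²
13880.5 W/m² × 0.0001 m²/cm² = 1.38805 W/cm²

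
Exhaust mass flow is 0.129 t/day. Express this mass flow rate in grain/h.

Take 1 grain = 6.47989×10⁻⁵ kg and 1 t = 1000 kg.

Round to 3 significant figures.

0.129 t/day × 1000 kg/t ÷ 86400 s/day = 0.00149306 kg/s
0.00149306 kg/s ÷ 6.47989×10⁻⁵ kg/grain × 3600 s/h = 82949.2 grain/h

8.29×10⁴ grain/h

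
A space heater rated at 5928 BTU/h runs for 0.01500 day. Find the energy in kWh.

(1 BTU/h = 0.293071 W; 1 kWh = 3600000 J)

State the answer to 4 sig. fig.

5928 BTU/h × 0.293071 = 1737.32 W
0.01500 day × 86400 = 1296 s
E = P × t = 1737.32 W × 1296 s = 2.25157×10⁶ J
2.25157×10⁶ J ÷ (3600000 J/kWh) = 0.625436 kWh

0.6254 kWh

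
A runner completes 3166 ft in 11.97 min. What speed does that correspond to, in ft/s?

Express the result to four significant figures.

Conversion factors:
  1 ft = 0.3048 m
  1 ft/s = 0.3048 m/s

3166 ft × 0.3048 = 964.997 m
11.97 min × 60 = 718.2 s
v = d / t = 964.997 m / 718.2 s = 1.34363 m/s
1.34363 m/s ÷ (0.3048 m/s/ft/s) = 4.40823 ft/s

4.408 ft/s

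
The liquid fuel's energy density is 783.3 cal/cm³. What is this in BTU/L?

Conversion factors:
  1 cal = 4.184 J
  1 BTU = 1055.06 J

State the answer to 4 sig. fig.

3106 BTU/L

783.3 cal/cm³ × 4.184 J/cal ÷ 10⁻⁶ m³/cm³ = 3.27733×10⁹ J/m³
3.27733×10⁹ J/m³ ÷ 1055.06 J/BTU × 0.001 m³/L = 3106.3 BTU/L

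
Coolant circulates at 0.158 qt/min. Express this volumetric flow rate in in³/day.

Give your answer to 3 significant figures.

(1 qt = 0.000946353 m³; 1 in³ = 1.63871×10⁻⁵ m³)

1.31×10⁴ in³/day

0.158 qt/min × 0.000946353 m³/qt ÷ 60 s/min = 2.49206×10⁻⁶ m³/s
2.49206×10⁻⁶ m³/s ÷ 1.63871×10⁻⁵ m³/in³ × 86400 s/day = 13139.2 in³/day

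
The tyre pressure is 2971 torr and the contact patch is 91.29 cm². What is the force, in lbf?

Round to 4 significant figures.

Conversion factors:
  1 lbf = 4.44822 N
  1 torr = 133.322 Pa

812.9 lbf

2971 torr × 133.322 → 396100 Pa
91.29 cm² × 0.0001 → 0.009129 m²
F = P × A = 396100 Pa × 0.009129 m² = 3616 N
3616 N ÷ (4.44822 N/lbf) = 812.909 lbf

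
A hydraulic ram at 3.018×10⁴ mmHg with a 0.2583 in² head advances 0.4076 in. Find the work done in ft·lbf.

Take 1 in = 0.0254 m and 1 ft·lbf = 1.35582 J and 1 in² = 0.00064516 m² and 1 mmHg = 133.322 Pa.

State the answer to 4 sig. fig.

3.018×10⁴ mmHg → 4.02366×10⁶ Pa
0.2583 in² → 1.66645×10⁻⁴ m²
F = P × A = 4.02366×10⁶ × 1.66645×10⁻⁴ = 670.523 N
0.4076 in → 0.010353 m
W = F × d = 670.523 × 0.010353 = 6.94192 J
In ft·lbf: 6.94192 / 1.35582 = 5.12009 ft·lbf

5.120 ft·lbf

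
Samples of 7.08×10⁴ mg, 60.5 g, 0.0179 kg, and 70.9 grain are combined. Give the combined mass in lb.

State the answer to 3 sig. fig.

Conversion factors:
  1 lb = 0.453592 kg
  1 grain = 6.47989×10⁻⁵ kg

7.08×10⁴ mg × 10⁻⁶ → 0.0708 kg
60.5 g × 0.001 → 0.0605 kg
0.0179 kg (already kg)
70.9 grain × 6.47989×10⁻⁵ → 0.00459424 kg
Sum: 0.0708 + 0.0605 + 0.0179 + 0.00459424 = 0.153794 kg
In lb: 0.153794 / 0.453592 = 0.339058 lb

0.339 lb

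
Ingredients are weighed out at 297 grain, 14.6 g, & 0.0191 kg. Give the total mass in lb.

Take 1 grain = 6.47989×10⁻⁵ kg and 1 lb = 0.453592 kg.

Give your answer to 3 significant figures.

297 grain × 6.47989×10⁻⁵ = 0.0192453 kg
14.6 g × 0.001 = 0.0146 kg
0.0191 kg (already kg)
Total: 0.0192453 + 0.0146 + 0.0191 = 0.0529453 kg
In lb: 0.0529453 / 0.453592 = 0.116725 lb

0.117 lb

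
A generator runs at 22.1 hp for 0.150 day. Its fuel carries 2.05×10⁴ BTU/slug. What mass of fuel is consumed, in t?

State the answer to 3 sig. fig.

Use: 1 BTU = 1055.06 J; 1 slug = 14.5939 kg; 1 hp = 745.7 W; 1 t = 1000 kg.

22.1 hp → 16480 W
0.150 day → 12960 s
E = P × t = 16480 × 12960 = 2.13581×10⁸ J
2.05×10⁴ BTU/slug → 1.48204×10⁶ J/kg
m = E / e_s = 2.13581×10⁸ / 1.48204×10⁶ = 144.113 kg
In t: 144.113 / 1000 = 0.144113 t

0.144 t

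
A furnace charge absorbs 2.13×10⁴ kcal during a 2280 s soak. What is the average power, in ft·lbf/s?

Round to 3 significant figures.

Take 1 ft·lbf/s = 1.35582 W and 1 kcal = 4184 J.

2.13×10⁴ kcal × 4184 → 8.91192×10⁷ J
P = E / t = 8.91192×10⁷ J / 2280 s = 39087.4 W
39087.4 W ÷ (1.35582 W/ft·lbf/s) = 28829.3 ft·lbf/s

2.88×10⁴ ft·lbf/s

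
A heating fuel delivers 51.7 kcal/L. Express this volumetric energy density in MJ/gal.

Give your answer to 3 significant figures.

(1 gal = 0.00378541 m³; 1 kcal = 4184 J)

0.819 MJ/gal

51.7 kcal/L × 4184 J/kcal ÷ 0.001 m³/L = 2.16313×10⁸ J/m³
2.16313×10⁸ J/m³ ÷ 1000000 J/MJ × 0.00378541 m³/gal = 0.818833 MJ/gal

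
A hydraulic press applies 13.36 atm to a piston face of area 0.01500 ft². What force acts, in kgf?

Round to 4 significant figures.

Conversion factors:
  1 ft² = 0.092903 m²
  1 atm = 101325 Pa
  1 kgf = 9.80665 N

13.36 atm × 101325 = 1.3537×10⁶ Pa
0.01500 ft² × 0.092903 = 0.00139354 m²
F = P × A = 1.3537×10⁶ Pa × 0.00139354 m² = 1886.44 N
1886.44 N ÷ (9.80665 N/kgf) = 192.363 kgf

192.4 kgf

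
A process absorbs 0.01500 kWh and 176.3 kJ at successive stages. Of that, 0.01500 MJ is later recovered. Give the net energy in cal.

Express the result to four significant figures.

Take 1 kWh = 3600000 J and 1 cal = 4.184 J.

0.01500 kWh × 3600000 = 54000 J
176.3 kJ × 1000 = 176300 J
0.01500 MJ × 1000000 = 15000 J
Net: 54000 + 176300 − 15000 = 215300 J
In cal: 215300 / 4.184 = 51457.9 cal

5.146×10⁴ cal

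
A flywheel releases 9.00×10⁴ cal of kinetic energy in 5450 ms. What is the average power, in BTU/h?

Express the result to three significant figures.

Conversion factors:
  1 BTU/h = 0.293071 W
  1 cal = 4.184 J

9.00×10⁴ cal × 4.184 → 376560 J
5450 ms × 0.001 → 5.45 s
P = E / t = 376560 J / 5.45 s = 69093.6 W
69093.6 W ÷ (0.293071 W/BTU/h) = 235757 BTU/h

2.36×10⁵ BTU/h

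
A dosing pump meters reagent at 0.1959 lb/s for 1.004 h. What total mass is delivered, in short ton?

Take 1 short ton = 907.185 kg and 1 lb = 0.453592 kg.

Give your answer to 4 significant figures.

0.3540 short ton

0.1959 lb/s → 0.0888587 kg/s
1.004 h → 3614.4 s
m = ṁ × t = 0.0888587 × 3614.4 = 321.171 kg
In short ton: 321.171 / 907.185 = 0.35403 short ton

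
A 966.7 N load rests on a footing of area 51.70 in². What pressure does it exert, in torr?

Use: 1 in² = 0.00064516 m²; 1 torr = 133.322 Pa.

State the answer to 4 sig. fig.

51.70 in² × 0.00064516 = 0.0333548 m²
P = F / A = 966.7 N / 0.0333548 m² = 28982.3 Pa
28982.3 Pa ÷ (133.322 Pa/torr) = 217.386 torr

217.4 torr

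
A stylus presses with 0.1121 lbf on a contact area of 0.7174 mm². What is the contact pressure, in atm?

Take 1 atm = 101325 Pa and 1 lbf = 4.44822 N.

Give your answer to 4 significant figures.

0.1121 lbf × 4.44822 = 0.498645 N
0.7174 mm² × 10⁻⁶ = 7.174×10⁻⁷ m²
P = F / A = 0.498645 N / 7.174×10⁻⁷ m² = 695072 Pa
695072 Pa ÷ (101325 Pa/atm) = 6.85983 atm

6.860 atm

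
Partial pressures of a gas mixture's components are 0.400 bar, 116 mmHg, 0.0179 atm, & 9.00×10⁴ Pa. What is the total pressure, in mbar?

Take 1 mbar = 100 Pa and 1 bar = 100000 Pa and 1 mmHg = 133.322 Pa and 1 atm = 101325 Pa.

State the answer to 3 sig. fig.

1470 mbar

0.400 bar × 100000 = 40000 Pa
116 mmHg × 133.322 = 15465.4 Pa
0.0179 atm × 101325 = 1813.72 Pa
9.00×10⁴ Pa (already Pa)
Total: 40000 + 15465.4 + 1813.72 + 90000 = 147279 Pa
In mbar: 147279 / 100 = 1472.79 mbar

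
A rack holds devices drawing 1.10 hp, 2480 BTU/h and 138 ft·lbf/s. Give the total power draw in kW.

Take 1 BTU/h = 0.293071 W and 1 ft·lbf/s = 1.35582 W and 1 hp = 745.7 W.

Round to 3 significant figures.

1.10 hp × 745.7 = 820.27 W
2480 BTU/h × 0.293071 = 726.816 W
138 ft·lbf/s × 1.35582 = 187.103 W
Combined: 820.27 + 726.816 + 187.103 = 1734.19 W
In kW: 1734.19 / 1000 = 1.73419 kW

1.73 kW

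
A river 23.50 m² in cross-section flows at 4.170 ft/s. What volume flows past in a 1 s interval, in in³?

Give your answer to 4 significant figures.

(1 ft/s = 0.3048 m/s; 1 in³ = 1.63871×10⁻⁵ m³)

1.823×10⁶ in³

4.170 ft/s × 0.3048 → 1.27102 m/s
V = v × A × t = 1.27102 m/s × 23.5 m² × 1 s = 29.869 m³
29.869 m³ ÷ (1.63871×10⁻⁵ m³/in³) = 1.82271×10⁶ in³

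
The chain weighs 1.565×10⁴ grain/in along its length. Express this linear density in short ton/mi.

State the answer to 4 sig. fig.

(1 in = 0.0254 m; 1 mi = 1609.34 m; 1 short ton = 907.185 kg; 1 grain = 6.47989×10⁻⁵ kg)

1.565×10⁴ grain/in × 6.47989×10⁻⁵ kg/grain ÷ 0.0254 m/in = 39.9253 kg/m
39.9253 kg/m ÷ 907.185 kg/short ton × 1609.34 m/mi = 70.8272 short ton/mi

70.83 short ton/mi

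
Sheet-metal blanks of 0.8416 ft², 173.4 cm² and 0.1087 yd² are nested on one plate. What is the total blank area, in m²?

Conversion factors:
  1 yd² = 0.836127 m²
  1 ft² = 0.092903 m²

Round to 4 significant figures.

0.1864 m²

0.8416 ft² × 0.092903 = 0.0781872 m²
173.4 cm² × 0.0001 = 0.01734 m²
0.1087 yd² × 0.836127 = 0.090887 m²
Total: 0.0781872 + 0.01734 + 0.090887 = 0.186414 m²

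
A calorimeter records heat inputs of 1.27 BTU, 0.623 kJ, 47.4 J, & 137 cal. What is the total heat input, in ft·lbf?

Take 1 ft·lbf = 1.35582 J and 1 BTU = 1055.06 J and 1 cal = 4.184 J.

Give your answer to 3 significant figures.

1.27 BTU × 1055.06 = 1339.93 J
0.623 kJ × 1000 = 623 J
47.4 J (already J)
137 cal × 4.184 = 573.208 J
Total: 1339.93 + 623 + 47.4 + 573.208 = 2583.54 J
In ft·lbf: 2583.54 / 1.35582 = 1905.52 ft·lbf

1910 ft·lbf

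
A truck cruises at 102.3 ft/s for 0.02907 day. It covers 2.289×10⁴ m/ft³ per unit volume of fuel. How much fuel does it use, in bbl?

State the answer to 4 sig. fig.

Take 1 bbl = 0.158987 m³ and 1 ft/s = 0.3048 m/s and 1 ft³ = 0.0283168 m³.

102.3 ft/s → 31.181 m/s
0.02907 day → 2511.65 s
d = v × t = 31.181 × 2511.65 = 78315.8 m
2.289×10⁴ m/ft³ → 808354 m/m³
V = d / (distance per unit fuel) = 78315.8 / 808354 = 0.096883 m³
In bbl: 0.096883 / 0.158987 = 0.609377 bbl

0.6094 bbl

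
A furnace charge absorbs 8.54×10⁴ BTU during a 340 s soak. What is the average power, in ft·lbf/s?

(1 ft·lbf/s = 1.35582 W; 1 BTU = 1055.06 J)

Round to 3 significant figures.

1.95×10⁵ ft·lbf/s

8.54×10⁴ BTU × 1055.06 → 9.01021×10⁷ J
P = E / t = 9.01021×10⁷ J / 340 s = 265006 W
265006 W ÷ (1.35582 W/ft·lbf/s) = 195458 ft·lbf/s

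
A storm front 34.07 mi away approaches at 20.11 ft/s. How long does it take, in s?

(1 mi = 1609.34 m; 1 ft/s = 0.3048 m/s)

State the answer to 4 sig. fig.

34.07 mi × 1609.34 = 54830.2 m
20.11 ft/s × 0.3048 = 6.12953 m/s
t = d / v = 54830.2 m / 6.12953 m/s = 8945.25 s

8945 s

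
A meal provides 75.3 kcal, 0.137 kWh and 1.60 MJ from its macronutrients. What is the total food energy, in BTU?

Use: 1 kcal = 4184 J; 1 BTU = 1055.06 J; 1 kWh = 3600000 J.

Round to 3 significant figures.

2280 BTU

75.3 kcal × 4184 = 315055 J
0.137 kWh × 3600000 = 493200 J
1.60 MJ × 1000000 = 1.6×10⁶ J
Sum: 315055 + 493200 + 1.6×10⁶ = 2.40826×10⁶ J
In BTU: 2.40826×10⁶ / 1055.06 = 2282.58 BTU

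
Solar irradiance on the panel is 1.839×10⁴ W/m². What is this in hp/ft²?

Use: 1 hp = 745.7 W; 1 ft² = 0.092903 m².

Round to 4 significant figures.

1.839×10⁴ W/m² is already 18390 W/m²
18390 W/m² ÷ 745.7 W/hp × 0.092903 m²/ft² = 2.29112 hp/ft²

2.291 hp/ft²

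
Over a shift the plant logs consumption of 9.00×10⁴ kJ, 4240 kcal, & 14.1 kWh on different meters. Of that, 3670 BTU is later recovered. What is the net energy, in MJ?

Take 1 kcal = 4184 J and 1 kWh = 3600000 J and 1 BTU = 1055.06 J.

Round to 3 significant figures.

155 MJ

9.00×10⁴ kJ × 1000 = 9×10⁷ J
4240 kcal × 4184 = 1.77402×10⁷ J
14.1 kWh × 3600000 = 5.076×10⁷ J
3670 BTU × 1055.06 = 3.87207×10⁶ J
Net: 9×10⁷ + 1.77402×10⁷ + 5.076×10⁷ − 3.87207×10⁶ = 1.54628×10⁸ J
In MJ: 1.54628×10⁸ / 1000000 = 154.628 MJ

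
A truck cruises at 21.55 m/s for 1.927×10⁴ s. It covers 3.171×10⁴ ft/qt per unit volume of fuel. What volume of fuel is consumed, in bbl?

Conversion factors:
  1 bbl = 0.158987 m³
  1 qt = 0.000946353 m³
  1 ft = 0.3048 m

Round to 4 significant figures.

0.2557 bbl

d = v × t = 21.55 × 19270 = 415268 m
3.171×10⁴ ft/qt → 1.02131×10⁷ m/m³
V = d / (distance per unit fuel) = 415268 / 1.02131×10⁷ = 0.0406603 m³
In bbl: 0.0406603 / 0.158987 = 0.255746 bbl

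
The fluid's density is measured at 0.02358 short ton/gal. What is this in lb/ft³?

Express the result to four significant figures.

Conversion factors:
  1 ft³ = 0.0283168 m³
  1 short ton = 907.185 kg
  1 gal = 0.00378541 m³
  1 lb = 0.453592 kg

0.02358 short ton/gal × 907.185 kg/short ton ÷ 0.00378541 m³/gal = 5651.02 kg/m³
5651.02 kg/m³ ÷ 0.453592 kg/lb × 0.0283168 m³/ft³ = 352.781 lb/ft³

352.8 lb/ft³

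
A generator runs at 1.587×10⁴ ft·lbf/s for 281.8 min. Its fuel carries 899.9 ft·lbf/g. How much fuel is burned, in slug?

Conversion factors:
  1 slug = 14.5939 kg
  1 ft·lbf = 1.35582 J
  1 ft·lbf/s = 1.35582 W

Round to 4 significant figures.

20.43 slug

1.587×10⁴ ft·lbf/s → 21516.9 W
281.8 min → 16908 s
E = P × t = 21516.9 × 16908 = 3.63808×10⁸ J
899.9 ft·lbf/g → 1.2201×10⁶ J/kg
m = E / e_s = 3.63808×10⁸ / 1.2201×10⁶ = 298.179 kg
In slug: 298.179 / 14.5939 = 20.4318 slug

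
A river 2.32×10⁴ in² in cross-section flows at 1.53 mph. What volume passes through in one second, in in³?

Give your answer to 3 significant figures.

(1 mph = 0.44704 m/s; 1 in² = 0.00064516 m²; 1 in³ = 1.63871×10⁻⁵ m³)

6.25×10⁵ in³

1.53 mph × 0.44704 → 0.683971 m/s
2.32×10⁴ in² × 0.00064516 → 14.9677 m²
V = v × A × t = 0.683971 m/s × 14.9677 m² × 1 s = 10.2375 m³
10.2375 m³ ÷ (1.63871×10⁻⁵ m³/in³) = 624729 in³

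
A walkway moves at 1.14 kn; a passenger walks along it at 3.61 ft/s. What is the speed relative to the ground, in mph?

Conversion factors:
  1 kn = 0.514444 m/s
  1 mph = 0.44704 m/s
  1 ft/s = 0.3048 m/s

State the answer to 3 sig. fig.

3.77 mph

1.14 kn × 0.514444 → 0.586466 m/s
3.61 ft/s × 0.3048 → 1.10033 m/s
Sum: 0.586466 + 1.10033 = 1.6868 m/s
In mph: 1.6868 / 0.44704 = 3.77326 mph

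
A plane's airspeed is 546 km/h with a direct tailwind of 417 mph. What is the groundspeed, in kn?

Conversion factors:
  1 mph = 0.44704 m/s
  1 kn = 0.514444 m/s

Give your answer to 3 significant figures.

657 kn

546 km/h × (1/3.6) = 151.667 m/s
417 mph × 0.44704 = 186.416 m/s
Total: 151.667 + 186.416 = 338.083 m/s
In kn: 338.083 / 0.514444 = 657.181 kn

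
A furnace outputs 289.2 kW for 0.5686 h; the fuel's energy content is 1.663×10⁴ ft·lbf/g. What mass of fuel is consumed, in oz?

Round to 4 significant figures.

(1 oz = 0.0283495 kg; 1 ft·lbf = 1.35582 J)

926.1 oz

289.2 kW → 289200 W
0.5686 h → 2046.96 s
E = P × t = 289200 × 2046.96 = 5.91981×10⁸ J
1.663×10⁴ ft·lbf/g → 2.25473×10⁷ J/kg
m = E / e_s = 5.91981×10⁸ / 2.25473×10⁷ = 26.2551 kg
In oz: 26.2551 / 0.0283495 = 926.122 oz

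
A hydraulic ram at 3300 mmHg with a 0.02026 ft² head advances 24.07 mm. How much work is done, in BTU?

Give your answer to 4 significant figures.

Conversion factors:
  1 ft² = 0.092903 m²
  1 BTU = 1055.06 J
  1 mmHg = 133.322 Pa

3300 mmHg → 439963 Pa
0.02026 ft² → 0.00188221 m²
F = P × A = 439963 × 0.00188221 = 828.103 N
24.07 mm → 0.02407 m
W = F × d = 828.103 × 0.02407 = 19.9324 J
In BTU: 19.9324 / 1055.06 = 0.0188922 BTU

0.01889 BTU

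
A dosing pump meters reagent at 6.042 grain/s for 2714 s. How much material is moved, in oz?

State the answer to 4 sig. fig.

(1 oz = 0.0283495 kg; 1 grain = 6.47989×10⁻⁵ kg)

6.042 grain/s → 3.91515×10⁻⁴ kg/s
m = ṁ × t = 3.91515×10⁻⁴ × 2714 = 1.06257 kg
In oz: 1.06257 / 0.0283495 = 37.4811 oz

37.48 oz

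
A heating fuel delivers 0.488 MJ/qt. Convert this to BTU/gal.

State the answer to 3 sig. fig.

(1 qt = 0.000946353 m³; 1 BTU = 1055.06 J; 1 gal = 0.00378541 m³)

1850 BTU/gal

0.488 MJ/qt × 1000000 J/MJ ÷ 0.000946353 m³/qt = 5.15664×10⁸ J/m³
5.15664×10⁸ J/m³ ÷ 1055.06 J/BTU × 0.00378541 m³/gal = 1850.13 BTU/gal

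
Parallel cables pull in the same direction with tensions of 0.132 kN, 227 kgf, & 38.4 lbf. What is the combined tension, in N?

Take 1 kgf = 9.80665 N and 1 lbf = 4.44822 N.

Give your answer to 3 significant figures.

0.132 kN × 1000 = 132 N
227 kgf × 9.80665 = 2226.11 N
38.4 lbf × 4.44822 = 170.812 N
Total: 132 + 2226.11 + 170.812 = 2528.92 N

2530 N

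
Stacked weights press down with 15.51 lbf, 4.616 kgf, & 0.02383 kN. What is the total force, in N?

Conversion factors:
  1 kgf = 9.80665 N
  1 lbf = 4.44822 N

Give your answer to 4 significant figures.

138.1 N

15.51 lbf × 4.44822 = 68.9919 N
4.616 kgf × 9.80665 = 45.2675 N
0.02383 kN × 1000 = 23.83 N
Sum: 68.9919 + 45.2675 + 23.83 = 138.089 N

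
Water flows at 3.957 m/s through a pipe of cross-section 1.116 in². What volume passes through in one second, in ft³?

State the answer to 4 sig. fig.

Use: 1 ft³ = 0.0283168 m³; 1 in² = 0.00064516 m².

0.1006 ft³

1.116 in² × 0.00064516 → 7.19999×10⁻⁴ m²
V = v × A × t = 3.957 m/s × 7.19999×10⁻⁴ m² × 1 s = 0.00284904 m³
0.00284904 m³ ÷ (0.0283168 m³/ft³) = 0.100613 ft³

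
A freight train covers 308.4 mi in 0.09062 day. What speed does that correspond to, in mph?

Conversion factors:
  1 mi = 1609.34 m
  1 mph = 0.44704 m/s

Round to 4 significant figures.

308.4 mi × 1609.34 = 496320 m
0.09062 day × 86400 = 7829.57 s
v = d / t = 496320 m / 7829.57 s = 63.3905 m/s
63.3905 m/s ÷ (0.44704 m/s/mph) = 141.801 mph

141.8 mph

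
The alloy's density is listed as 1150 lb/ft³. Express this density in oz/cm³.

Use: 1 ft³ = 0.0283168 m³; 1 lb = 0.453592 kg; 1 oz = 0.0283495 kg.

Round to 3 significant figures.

0.650 oz/cm³

1150 lb/ft³ × 0.453592 kg/lb ÷ 0.0283168 m³/ft³ = 18421.2 kg/m³
18421.2 kg/m³ ÷ 0.0283495 kg/oz × 10⁻⁶ m³/cm³ = 0.649789 oz/cm³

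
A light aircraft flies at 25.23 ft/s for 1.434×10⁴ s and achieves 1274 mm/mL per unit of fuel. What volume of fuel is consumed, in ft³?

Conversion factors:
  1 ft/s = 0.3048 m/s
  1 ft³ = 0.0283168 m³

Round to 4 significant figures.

25.23 ft/s → 7.6901 m/s
d = v × t = 7.6901 × 14340 = 110276 m
1274 mm/mL → 1.274×10⁶ m/m³
V = d / (distance per unit fuel) = 110276 / 1.274×10⁶ = 0.0865589 m³
In ft³: 0.0865589 / 0.0283168 = 3.0568 ft³

3.057 ft³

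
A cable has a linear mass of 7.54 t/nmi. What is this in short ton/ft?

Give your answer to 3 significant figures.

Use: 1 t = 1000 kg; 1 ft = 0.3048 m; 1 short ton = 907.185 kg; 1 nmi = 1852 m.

7.54 t/nmi × 1000 kg/t ÷ 1852 m/nmi = 4.07127 kg/m
4.07127 kg/m ÷ 907.185 kg/short ton × 0.3048 m/ft = 0.00136788 short ton/ft

0.00137 short ton/ft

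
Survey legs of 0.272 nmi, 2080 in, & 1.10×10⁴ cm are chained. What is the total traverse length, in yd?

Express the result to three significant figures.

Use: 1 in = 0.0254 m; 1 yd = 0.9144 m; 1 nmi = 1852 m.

0.272 nmi × 1852 = 503.744 m
2080 in × 0.0254 = 52.832 m
1.10×10⁴ cm × 0.01 = 110 m
Total: 503.744 + 52.832 + 110 = 666.576 m
In yd: 666.576 / 0.9144 = 728.976 yd

729 yd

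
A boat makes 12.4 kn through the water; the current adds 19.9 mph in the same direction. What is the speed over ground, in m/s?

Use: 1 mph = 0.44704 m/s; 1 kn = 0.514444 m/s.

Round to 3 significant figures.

12.4 kn × 0.514444 → 6.37911 m/s
19.9 mph × 0.44704 → 8.8961 m/s
Sum: 6.37911 + 8.8961 = 15.2752 m/s

15.3 m/s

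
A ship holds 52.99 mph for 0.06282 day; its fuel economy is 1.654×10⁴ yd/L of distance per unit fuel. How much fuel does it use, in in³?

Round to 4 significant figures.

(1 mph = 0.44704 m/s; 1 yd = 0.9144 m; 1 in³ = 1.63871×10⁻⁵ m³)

52.99 mph → 23.6886 m/s
0.06282 day → 5427.65 s
d = v × t = 23.6886 × 5427.65 = 128573 m
1.654×10⁴ yd/L → 1.51242×10⁷ m/m³
V = d / (distance per unit fuel) = 128573 / 1.51242×10⁷ = 0.00850114 m³
In in³: 0.00850114 / 1.63871×10⁻⁵ = 518.77 in³

518.8 in³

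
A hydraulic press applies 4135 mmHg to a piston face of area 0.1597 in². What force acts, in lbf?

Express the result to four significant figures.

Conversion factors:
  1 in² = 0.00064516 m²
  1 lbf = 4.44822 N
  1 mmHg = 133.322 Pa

12.77 lbf

4135 mmHg × 133.322 → 551286 Pa
0.1597 in² × 0.00064516 → 1.03032×10⁻⁴ m²
F = P × A = 551286 Pa × 1.03032×10⁻⁴ m² = 56.8001 N
56.8001 N ÷ (4.44822 N/lbf) = 12.7692 lbf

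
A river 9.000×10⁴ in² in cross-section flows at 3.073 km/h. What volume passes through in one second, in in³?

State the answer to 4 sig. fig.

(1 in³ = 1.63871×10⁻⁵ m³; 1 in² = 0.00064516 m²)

3.073 km/h × (1/3.6) = 0.853611 m/s
9.000×10⁴ in² × 0.00064516 = 58.0644 m²
V = v × A × t = 0.853611 m/s × 58.0644 m² × 1 s = 49.5644 m³
49.5644 m³ ÷ (1.63871×10⁻⁵ m³/in³) = 3.0246×10⁶ in³

3.025×10⁶ in³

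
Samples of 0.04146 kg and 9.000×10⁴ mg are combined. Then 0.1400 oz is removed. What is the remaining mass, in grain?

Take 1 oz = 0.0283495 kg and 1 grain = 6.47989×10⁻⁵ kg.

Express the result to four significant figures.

0.04146 kg (already kg)
9.000×10⁴ mg × 10⁻⁶ = 0.09 kg
0.1400 oz × 0.0283495 = 0.00396893 kg
Result: 0.04146 + 0.09 − 0.00396893 = 0.127491 kg
In grain: 0.127491 / 6.47989×10⁻⁵ = 1967.49 grain

1967 grain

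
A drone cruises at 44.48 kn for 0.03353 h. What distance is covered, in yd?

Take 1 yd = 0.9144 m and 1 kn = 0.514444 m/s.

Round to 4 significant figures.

3021 yd

44.48 kn × 0.514444 = 22.8825 m/s
0.03353 h × 3600 = 120.708 s
d = v × t = 22.8825 m/s × 120.708 s = 2762.1 m
2762.1 m ÷ (0.9144 m/yd) = 3020.67 yd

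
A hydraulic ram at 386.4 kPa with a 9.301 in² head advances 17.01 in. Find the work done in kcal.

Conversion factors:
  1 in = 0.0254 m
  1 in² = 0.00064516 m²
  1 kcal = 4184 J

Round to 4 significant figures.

386.4 kPa → 386400 Pa
9.301 in² → 0.00600063 m²
F = P × A = 386400 × 0.00600063 = 2318.64 N
17.01 in → 0.432054 m
W = F × d = 2318.64 × 0.432054 = 1001.78 J
In kcal: 1001.78 / 4184 = 0.239431 kcal

0.2394 kcal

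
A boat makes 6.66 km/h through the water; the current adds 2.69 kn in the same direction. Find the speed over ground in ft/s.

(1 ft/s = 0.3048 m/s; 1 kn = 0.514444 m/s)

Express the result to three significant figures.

6.66 km/h × (1/3.6) → 1.85 m/s
2.69 kn × 0.514444 → 1.38385 m/s
Total: 1.85 + 1.38385 = 3.23385 m/s
In ft/s: 3.23385 / 0.3048 = 10.6097 ft/s

10.6 ft/s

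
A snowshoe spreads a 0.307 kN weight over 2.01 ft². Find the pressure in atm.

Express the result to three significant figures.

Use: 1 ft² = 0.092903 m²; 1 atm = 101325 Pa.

0.307 kN × 1000 = 307 N
2.01 ft² × 0.092903 = 0.186735 m²
P = F / A = 307 N / 0.186735 m² = 1644.04 Pa
1644.04 Pa ÷ (101325 Pa/atm) = 0.0162254 atm

0.0162 atm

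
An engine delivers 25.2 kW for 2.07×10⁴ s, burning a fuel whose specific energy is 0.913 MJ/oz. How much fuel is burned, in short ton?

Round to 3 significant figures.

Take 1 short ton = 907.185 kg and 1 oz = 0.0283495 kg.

0.0179 short ton

25.2 kW → 25200 W
E = P × t = 25200 × 20700 = 5.2164×10⁸ J
0.913 MJ/oz → 3.22052×10⁷ J/kg
m = E / e_s = 5.2164×10⁸ / 3.22052×10⁷ = 16.1974 kg
In short ton: 16.1974 / 907.185 = 0.0178546 short ton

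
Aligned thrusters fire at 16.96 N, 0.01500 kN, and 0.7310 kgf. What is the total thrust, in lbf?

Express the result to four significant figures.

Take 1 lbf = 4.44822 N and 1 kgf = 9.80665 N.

8.796 lbf

16.96 N (already N)
0.01500 kN × 1000 → 15 N
0.7310 kgf × 9.80665 → 7.16866 N
Combined: 16.96 + 15 + 7.16866 = 39.1287 N
In lbf: 39.1287 / 4.44822 = 8.79648 lbf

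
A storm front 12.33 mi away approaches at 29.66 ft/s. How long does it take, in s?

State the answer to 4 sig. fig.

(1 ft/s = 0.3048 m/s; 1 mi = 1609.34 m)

2195 s

12.33 mi × 1609.34 = 19843.2 m
29.66 ft/s × 0.3048 = 9.04037 m/s
t = d / v = 19843.2 m / 9.04037 m/s = 2194.95 s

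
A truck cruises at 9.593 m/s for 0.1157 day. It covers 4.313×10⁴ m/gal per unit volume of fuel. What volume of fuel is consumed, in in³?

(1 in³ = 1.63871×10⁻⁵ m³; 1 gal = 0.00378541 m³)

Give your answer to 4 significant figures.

0.1157 day → 9996.48 s
d = v × t = 9.593 × 9996.48 = 95896.2 m
4.313×10⁴ m/gal → 1.13937×10⁷ m/m³
V = d / (distance per unit fuel) = 95896.2 / 1.13937×10⁷ = 0.0084166 m³
In in³: 0.0084166 / 1.63871×10⁻⁵ = 513.611 in³

513.6 in³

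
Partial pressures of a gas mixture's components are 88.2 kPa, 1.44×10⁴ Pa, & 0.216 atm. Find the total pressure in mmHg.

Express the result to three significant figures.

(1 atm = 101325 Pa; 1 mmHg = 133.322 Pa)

934 mmHg

88.2 kPa × 1000 → 88200 Pa
1.44×10⁴ Pa (already Pa)
0.216 atm × 101325 → 21886.2 Pa
Sum: 88200 + 14400 + 21886.2 = 124486 Pa
In mmHg: 124486 / 133.322 = 933.724 mmHg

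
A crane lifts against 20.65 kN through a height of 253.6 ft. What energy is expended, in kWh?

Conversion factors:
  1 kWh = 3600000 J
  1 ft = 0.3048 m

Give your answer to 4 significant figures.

0.4434 kWh

20.65 kN × 1000 = 20650 N
253.6 ft × 0.3048 = 77.2973 m
W = F × d = 20650 N × 77.2973 m = 1.59619×10⁶ J
1.59619×10⁶ J ÷ (3600000 J/kWh) = 0.443386 kWh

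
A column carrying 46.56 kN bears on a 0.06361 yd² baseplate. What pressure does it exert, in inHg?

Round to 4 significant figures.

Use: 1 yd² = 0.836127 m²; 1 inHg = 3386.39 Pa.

258.5 inHg

46.56 kN × 1000 = 46560 N
0.06361 yd² × 0.836127 = 0.053186 m²
P = F / A = 46560 N / 0.053186 m² = 875418 Pa
875418 Pa ÷ (3386.39 Pa/inHg) = 258.511 inHg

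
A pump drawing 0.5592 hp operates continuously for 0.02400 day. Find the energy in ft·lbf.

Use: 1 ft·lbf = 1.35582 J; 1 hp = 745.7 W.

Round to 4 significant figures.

6.378×10⁵ ft·lbf

0.5592 hp × 745.7 = 416.995 W
0.02400 day × 86400 = 2073.6 s
E = P × t = 416.995 W × 2073.6 s = 864681 J
864681 J ÷ (1.35582 J/ft·lbf) = 637755 ft·lbf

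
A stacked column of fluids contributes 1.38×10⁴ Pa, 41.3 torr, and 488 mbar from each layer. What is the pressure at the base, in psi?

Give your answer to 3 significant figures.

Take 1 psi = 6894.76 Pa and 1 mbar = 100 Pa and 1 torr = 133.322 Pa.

1.38×10⁴ Pa (already Pa)
41.3 torr × 133.322 → 5506.2 Pa
488 mbar × 100 → 48800 Pa
Total: 13800 + 5506.2 + 48800 = 68106.2 Pa
In psi: 68106.2 / 6894.76 = 9.87797 psi

9.88 psi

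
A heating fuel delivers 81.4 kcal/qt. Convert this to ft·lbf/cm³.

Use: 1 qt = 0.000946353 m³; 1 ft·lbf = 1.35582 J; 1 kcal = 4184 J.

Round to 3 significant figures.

81.4 kcal/qt × 4184 J/kcal ÷ 0.000946353 m³/qt = 3.59884×10⁸ J/m³
3.59884×10⁸ J/m³ ÷ 1.35582 J/ft·lbf × 10⁻⁶ m³/cm³ = 265.436 ft·lbf/cm³

265 ft·lbf/cm³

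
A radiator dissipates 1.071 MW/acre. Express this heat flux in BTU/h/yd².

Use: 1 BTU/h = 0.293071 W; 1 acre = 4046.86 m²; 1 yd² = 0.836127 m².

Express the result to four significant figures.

755.0 BTU/h/yd²

1.071 MW/acre × 1000000 W/MW ÷ 4046.86 m²/acre = 264.65 W/m²
264.65 W/m² ÷ 0.293071 W/BTU/h × 0.836127 m²/yd² = 755.042 BTU/h/yd²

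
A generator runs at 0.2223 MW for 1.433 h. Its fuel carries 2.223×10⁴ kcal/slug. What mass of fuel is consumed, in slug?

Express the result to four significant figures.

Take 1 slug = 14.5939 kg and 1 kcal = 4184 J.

0.2223 MW → 222300 W
1.433 h → 5158.8 s
E = P × t = 222300 × 5158.8 = 1.1468×10⁹ J
2.223×10⁴ kcal/slug → 6.37323×10⁶ J/kg
m = E / e_s = 1.1468×10⁹ / 6.37323×10⁶ = 179.94 kg
In slug: 179.94 / 14.5939 = 12.3298 slug

12.33 slug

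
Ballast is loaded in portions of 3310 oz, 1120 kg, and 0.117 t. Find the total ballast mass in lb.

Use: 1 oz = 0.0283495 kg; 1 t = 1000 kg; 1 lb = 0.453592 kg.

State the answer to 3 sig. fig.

3310 oz × 0.0283495 = 93.8368 kg
1120 kg (already kg)
0.117 t × 1000 = 117 kg
Sum: 93.8368 + 1120 + 117 = 1330.84 kg
In lb: 1330.84 / 0.453592 = 2934 lb

2930 lb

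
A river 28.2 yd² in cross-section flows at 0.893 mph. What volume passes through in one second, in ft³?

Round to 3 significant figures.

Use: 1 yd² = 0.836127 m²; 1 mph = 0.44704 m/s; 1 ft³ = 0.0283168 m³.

332 ft³

0.893 mph × 0.44704 → 0.399207 m/s
28.2 yd² × 0.836127 → 23.5788 m²
V = v × A × t = 0.399207 m/s × 23.5788 m² × 1 s = 9.41282 m³
9.41282 m³ ÷ (0.0283168 m³/ft³) = 332.411 ft³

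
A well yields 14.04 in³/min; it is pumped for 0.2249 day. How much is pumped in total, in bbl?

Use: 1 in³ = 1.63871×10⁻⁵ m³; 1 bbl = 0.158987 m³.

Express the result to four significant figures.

0.4687 bbl

14.04 in³/min → 3.83458×10⁻⁶ m³/s
0.2249 day → 19431.4 s
V = Q × t = 3.83458×10⁻⁶ × 19431.4 = 0.0745113 m³
In bbl: 0.0745113 / 0.158987 = 0.468663 bbl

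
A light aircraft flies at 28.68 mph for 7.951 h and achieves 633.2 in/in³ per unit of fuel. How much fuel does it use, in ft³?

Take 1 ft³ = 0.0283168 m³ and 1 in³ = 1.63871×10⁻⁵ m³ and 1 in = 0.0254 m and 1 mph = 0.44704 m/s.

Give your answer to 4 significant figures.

13.20 ft³

28.68 mph → 12.8211 m/s
7.951 h → 28623.6 s
d = v × t = 12.8211 × 28623.6 = 366986 m
633.2 in/in³ → 981460 m/m³
V = d / (distance per unit fuel) = 366986 / 981460 = 0.373918 m³
In ft³: 0.373918 / 0.0283168 = 13.2048 ft³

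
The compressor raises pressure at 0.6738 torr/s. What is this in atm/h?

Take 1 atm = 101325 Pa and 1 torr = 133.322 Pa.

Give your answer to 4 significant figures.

3.192 atm/h

0.6738 torr/s × 133.322 Pa/torr = 89.8324 Pa/s
89.8324 Pa/s ÷ 101325 Pa/atm × 3600 s/h = 3.19168 atm/h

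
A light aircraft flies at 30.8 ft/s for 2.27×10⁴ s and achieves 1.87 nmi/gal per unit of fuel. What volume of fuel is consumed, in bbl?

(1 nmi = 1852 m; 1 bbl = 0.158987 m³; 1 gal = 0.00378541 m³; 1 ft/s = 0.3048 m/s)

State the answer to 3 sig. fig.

30.8 ft/s → 9.38784 m/s
d = v × t = 9.38784 × 22700 = 213104 m
1.87 nmi/gal → 914892 m/m³
V = d / (distance per unit fuel) = 213104 / 914892 = 0.232928 m³
In bbl: 0.232928 / 0.158987 = 1.46508 bbl

1.47 bbl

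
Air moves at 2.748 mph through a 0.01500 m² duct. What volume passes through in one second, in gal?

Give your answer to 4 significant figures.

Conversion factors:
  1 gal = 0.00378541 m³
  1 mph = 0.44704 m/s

4.868 gal

2.748 mph × 0.44704 → 1.22847 m/s
V = v × A × t = 1.22847 m/s × 0.015 m² × 1 s = 0.018427 m³
0.018427 m³ ÷ (0.00378541 m³/gal) = 4.8679 gal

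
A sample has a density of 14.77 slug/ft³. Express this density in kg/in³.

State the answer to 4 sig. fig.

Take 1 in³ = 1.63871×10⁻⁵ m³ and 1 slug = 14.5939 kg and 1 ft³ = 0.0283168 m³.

0.1247 kg/in³

14.77 slug/ft³ × 14.5939 kg/slug ÷ 0.0283168 m³/ft³ = 7612.16 kg/m³
7612.16 kg/m³ × 1.63871×10⁻⁵ m³/in³ = 0.124741 kg/in³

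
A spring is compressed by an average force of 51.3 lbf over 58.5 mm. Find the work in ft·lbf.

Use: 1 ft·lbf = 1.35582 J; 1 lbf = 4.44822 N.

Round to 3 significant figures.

9.85 ft·lbf

51.3 lbf × 4.44822 → 228.194 N
58.5 mm × 0.001 → 0.0585 m
W = F × d = 228.194 N × 0.0585 m = 13.3493 J
13.3493 J ÷ (1.35582 J/ft·lbf) = 9.84592 ft·lbf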